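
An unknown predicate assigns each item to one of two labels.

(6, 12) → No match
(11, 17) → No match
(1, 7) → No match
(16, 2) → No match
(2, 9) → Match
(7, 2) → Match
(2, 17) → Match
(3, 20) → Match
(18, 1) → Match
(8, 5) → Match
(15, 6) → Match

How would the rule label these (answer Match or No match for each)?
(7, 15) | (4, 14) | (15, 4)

No match, No match, Match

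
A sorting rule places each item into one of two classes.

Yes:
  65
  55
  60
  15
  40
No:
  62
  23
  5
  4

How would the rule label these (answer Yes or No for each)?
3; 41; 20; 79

No, No, Yes, No

The rule appears to be: multiple of 5 AND at least 15.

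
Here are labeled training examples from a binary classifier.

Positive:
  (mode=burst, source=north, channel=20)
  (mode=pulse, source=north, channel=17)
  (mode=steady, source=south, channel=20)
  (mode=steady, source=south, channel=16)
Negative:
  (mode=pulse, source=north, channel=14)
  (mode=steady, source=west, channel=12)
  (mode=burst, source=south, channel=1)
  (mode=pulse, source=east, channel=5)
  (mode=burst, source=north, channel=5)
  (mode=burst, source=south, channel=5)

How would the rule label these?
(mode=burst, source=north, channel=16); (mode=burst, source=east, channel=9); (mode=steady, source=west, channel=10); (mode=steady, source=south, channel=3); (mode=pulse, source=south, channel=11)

One predicate separates the groups cleanly: channel ≥ 16.

Positive, Negative, Negative, Negative, Negative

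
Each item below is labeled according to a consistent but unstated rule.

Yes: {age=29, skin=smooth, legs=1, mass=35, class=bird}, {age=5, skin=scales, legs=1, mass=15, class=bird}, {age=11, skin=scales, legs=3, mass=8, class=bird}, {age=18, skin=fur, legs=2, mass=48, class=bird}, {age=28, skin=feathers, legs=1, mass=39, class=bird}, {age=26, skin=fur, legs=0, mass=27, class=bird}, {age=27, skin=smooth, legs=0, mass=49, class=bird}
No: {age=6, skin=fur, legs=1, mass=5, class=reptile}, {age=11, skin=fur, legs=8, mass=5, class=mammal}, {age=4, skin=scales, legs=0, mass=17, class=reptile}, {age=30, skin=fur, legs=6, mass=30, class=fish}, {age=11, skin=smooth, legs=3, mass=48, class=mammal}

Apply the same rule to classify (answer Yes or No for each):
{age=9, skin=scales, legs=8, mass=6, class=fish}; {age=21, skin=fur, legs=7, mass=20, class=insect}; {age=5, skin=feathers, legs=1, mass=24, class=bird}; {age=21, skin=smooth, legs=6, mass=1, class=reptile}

Every 'Yes' example satisfies: class is bird. None of the 'No' examples do.
{age=9, skin=scales, legs=8, mass=6, class=fish} — class is fish, hence No.
{age=21, skin=fur, legs=7, mass=20, class=insect} — class is insect, hence No.
{age=5, skin=feathers, legs=1, mass=24, class=bird} — class is bird, hence Yes.
{age=21, skin=smooth, legs=6, mass=1, class=reptile} — class is reptile, hence No.

No, No, Yes, No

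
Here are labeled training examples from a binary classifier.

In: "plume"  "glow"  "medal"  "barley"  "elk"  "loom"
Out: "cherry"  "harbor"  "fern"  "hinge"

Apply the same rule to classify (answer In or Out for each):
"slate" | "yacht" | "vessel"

In, Out, In

'In' ⟺ contains 'l'.
In: "slate", since has 'l'.
Out: "yacht", since no 'l'.
In: "vessel", since has 'l'.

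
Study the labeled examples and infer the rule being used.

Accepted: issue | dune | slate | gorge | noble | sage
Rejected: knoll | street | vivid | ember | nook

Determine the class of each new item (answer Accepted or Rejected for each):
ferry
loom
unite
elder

Rejected, Rejected, Accepted, Rejected

The simplest hypothesis consistent with all the labels is: ends with 'e'.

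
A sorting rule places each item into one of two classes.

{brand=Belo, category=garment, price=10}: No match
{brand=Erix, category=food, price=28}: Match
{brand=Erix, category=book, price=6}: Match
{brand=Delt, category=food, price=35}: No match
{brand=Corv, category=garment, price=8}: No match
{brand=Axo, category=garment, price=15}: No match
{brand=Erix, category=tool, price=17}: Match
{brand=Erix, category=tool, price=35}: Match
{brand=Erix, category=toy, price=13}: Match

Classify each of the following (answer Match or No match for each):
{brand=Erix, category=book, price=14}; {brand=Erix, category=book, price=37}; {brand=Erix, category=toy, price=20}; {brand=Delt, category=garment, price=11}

Match, Match, Match, No match

The rule appears to be: brand is Erix.
{brand=Erix, category=book, price=14}: Match (brand is Erix). {brand=Erix, category=book, price=37}: Match (brand is Erix). {brand=Erix, category=toy, price=20}: Match (brand is Erix). {brand=Delt, category=garment, price=11}: No match (brand is Delt).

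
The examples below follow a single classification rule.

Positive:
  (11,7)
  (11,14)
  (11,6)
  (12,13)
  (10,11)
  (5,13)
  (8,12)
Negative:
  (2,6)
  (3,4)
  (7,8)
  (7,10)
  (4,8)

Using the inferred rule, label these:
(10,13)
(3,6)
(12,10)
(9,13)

Positive, Negative, Positive, Positive

The rule appears to be: max ≥ 11.
(10,13): max 13 — meets the rule, so Positive. (3,6): max 6 — doesn't match, so Negative. (12,10): max 12 — meets the rule, so Positive. (9,13): max 13 — meets the rule, so Positive.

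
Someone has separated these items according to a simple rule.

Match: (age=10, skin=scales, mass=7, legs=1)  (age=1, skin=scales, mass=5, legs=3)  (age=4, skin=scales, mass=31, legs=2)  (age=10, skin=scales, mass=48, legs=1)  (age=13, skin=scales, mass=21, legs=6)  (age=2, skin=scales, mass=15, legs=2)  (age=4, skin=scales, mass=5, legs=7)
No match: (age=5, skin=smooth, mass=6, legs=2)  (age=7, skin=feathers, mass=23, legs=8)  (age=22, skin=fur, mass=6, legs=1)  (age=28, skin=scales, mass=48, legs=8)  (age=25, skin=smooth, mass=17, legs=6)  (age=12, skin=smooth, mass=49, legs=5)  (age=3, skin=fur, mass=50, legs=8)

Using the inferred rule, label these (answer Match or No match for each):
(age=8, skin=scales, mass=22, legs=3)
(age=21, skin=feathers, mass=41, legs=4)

The pattern is that an item is 'Match' exactly when: skin is scales AND age ≤ 13.
(age=8, skin=scales, mass=22, legs=3) → skin is scales, age = 8 → Match. (age=21, skin=feathers, mass=41, legs=4) → skin is feathers, age = 21 → No match.

Match, No match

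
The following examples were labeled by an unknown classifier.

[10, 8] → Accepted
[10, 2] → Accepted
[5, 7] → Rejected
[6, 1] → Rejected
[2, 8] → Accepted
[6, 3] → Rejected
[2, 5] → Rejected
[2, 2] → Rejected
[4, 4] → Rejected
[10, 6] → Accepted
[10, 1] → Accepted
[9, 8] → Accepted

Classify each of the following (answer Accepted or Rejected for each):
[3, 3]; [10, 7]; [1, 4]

Rejected, Accepted, Rejected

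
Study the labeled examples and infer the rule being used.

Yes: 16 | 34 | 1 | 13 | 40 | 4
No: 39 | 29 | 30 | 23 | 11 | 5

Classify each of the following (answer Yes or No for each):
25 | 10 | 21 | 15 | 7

Yes, Yes, No, No, Yes

Comparing the two groups points to one rule — ≡ 1 (mod 3).
25 — 25 mod 3 = 1, hence Yes. 10 — 10 mod 3 = 1, hence Yes. 21 — 21 mod 3 = 0, hence No. 15 — 15 mod 3 = 0, hence No. 7 — 7 mod 3 = 1, hence Yes.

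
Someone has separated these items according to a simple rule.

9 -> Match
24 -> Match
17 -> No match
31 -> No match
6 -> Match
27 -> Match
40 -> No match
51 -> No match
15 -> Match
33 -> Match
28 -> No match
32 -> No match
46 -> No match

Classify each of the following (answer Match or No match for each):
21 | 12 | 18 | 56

Match, Match, Match, No match

The distinguishing property — multiple of 3 AND at most 33 — holds for all the 'Match' cases and none of the 'No match' cases.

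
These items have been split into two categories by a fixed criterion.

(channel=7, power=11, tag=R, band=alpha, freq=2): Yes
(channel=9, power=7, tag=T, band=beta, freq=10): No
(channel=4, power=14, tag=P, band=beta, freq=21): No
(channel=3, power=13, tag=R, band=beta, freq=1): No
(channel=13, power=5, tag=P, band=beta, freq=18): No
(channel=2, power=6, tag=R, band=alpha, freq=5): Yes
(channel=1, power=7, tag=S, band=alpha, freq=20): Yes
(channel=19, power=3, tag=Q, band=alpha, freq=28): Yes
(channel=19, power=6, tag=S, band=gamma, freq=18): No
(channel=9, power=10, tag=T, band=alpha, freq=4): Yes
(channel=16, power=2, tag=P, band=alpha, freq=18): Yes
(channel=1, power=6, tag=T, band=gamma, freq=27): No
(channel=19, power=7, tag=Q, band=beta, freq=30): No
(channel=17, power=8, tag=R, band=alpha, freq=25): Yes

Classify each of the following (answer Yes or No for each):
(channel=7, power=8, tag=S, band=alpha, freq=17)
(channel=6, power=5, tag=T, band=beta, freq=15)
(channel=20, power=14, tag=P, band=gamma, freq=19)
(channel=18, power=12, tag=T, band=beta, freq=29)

Yes, No, No, No

Looking at the examples, the only property every 'Yes' case has and every 'No' case lacks is: band is alpha.
(channel=7, power=8, tag=S, band=alpha, freq=17) → band is alpha → Yes.
(channel=6, power=5, tag=T, band=beta, freq=15) → band is beta → No.
(channel=20, power=14, tag=P, band=gamma, freq=19) → band is gamma → No.
(channel=18, power=12, tag=T, band=beta, freq=29) → band is beta → No.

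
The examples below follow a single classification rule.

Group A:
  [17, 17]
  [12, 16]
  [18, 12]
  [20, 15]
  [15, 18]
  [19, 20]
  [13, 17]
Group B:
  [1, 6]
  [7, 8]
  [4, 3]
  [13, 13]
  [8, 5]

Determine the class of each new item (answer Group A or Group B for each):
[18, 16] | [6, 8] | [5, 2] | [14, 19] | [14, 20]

Group A, Group B, Group B, Group A, Group A

A rule that fits every label: sum ≥ 28 — true of each 'Group A' example, false of each 'Group B' one.
[18, 16] → 18+16 = 34 → Group A. [6, 8] → 6+8 = 14 → Group B. [5, 2] → 5+2 = 7 → Group B. [14, 19] → 14+19 = 33 → Group A. [14, 20] → 14+20 = 34 → Group A.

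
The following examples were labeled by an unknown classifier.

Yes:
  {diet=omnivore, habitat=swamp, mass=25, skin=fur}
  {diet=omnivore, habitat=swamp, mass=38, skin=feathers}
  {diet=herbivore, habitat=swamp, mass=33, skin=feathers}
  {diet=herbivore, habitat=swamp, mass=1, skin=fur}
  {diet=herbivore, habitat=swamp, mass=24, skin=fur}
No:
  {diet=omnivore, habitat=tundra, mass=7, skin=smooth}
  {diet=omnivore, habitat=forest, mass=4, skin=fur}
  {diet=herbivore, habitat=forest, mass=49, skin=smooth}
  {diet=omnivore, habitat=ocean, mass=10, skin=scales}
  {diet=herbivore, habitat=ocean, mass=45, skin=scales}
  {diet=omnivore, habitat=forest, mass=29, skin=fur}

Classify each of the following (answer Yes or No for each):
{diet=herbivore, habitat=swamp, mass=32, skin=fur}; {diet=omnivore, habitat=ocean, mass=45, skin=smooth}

The simplest hypothesis consistent with all the labels is: habitat is swamp.
{diet=herbivore, habitat=swamp, mass=32, skin=fur} → habitat is swamp → Yes.
{diet=omnivore, habitat=ocean, mass=45, skin=smooth} → habitat is ocean → No.

Yes, No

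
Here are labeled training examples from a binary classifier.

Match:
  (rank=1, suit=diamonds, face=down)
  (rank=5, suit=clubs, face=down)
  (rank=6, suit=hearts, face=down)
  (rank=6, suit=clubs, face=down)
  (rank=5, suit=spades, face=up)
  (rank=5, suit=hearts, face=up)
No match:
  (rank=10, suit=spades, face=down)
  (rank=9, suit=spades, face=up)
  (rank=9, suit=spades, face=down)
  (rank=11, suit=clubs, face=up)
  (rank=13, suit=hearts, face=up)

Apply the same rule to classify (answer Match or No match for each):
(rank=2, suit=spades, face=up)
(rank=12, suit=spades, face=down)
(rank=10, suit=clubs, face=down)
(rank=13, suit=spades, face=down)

Every 'Match' example satisfies: rank ≤ 6. None of the 'No match' examples do.
(rank=2, suit=spades, face=up) → rank = 2 → Match. (rank=12, suit=spades, face=down) → rank = 12 → No match. (rank=10, suit=clubs, face=down) → rank = 10 → No match. (rank=13, suit=spades, face=down) → rank = 13 → No match.

Match, No match, No match, No match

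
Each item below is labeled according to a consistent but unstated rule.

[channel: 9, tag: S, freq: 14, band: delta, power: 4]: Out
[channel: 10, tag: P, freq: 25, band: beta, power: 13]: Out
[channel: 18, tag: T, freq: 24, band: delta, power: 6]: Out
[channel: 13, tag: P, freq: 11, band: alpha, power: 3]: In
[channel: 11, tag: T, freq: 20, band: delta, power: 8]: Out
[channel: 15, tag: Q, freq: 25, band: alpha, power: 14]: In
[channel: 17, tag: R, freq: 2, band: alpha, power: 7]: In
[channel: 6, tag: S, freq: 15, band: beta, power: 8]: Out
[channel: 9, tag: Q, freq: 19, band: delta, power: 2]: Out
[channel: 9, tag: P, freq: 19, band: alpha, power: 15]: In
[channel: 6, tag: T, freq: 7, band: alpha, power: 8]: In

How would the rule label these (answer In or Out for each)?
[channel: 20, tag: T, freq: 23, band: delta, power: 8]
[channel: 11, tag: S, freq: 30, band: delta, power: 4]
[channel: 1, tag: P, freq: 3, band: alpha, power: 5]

Out, Out, In

'In' ⟺ band is alpha.
[channel: 20, tag: T, freq: 23, band: delta, power: 8]: Out (band is delta).
[channel: 11, tag: S, freq: 30, band: delta, power: 4]: Out (band is delta).
[channel: 1, tag: P, freq: 3, band: alpha, power: 5]: In (band is alpha).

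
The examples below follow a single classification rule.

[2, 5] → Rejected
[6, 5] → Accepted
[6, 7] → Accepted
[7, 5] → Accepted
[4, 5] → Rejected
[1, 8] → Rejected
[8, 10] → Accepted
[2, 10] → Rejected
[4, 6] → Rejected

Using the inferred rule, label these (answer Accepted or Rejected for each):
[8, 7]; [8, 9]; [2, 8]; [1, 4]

Accepted, Accepted, Rejected, Rejected

The common property of the 'Accepted' items is: first ≥ 5. No 'Rejected' item has it.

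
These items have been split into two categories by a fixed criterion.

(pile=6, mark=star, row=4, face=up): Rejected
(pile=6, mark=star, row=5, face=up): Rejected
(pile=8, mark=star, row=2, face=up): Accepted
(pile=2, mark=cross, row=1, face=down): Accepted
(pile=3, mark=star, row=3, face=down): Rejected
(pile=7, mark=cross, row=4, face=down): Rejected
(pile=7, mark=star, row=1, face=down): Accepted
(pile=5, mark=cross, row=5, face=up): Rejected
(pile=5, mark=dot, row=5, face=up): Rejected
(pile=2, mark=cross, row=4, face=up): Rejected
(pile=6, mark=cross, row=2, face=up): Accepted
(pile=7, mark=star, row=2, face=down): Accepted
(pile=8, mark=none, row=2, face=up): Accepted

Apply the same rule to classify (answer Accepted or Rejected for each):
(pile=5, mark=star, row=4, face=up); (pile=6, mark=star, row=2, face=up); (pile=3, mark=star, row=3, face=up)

Rejected, Accepted, Rejected

Every 'Accepted' example satisfies: row ≤ 2. None of the 'Rejected' examples do.
(pile=5, mark=star, row=4, face=up): row = 4, fails the rule → Rejected.
(pile=6, mark=star, row=2, face=up): row = 2, has this property → Accepted.
(pile=3, mark=star, row=3, face=up): row = 3, fails the rule → Rejected.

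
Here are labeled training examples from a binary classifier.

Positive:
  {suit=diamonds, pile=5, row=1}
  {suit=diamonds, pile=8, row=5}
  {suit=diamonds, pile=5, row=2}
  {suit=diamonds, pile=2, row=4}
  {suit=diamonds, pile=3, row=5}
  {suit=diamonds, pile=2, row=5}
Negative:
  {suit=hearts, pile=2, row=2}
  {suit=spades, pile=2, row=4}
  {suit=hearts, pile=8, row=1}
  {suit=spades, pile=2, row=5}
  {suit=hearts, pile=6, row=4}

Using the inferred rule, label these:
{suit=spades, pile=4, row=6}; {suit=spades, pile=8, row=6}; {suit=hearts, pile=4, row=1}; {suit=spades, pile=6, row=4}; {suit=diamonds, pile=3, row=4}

One predicate separates the groups cleanly: suit is diamonds.
{suit=spades, pile=4, row=6}: suit is spades, does not pass → Negative. {suit=spades, pile=8, row=6}: suit is spades, does not pass → Negative. {suit=hearts, pile=4, row=1}: suit is hearts, does not pass → Negative. {suit=spades, pile=6, row=4}: suit is spades, does not pass → Negative. {suit=diamonds, pile=3, row=4}: suit is diamonds, satisfies this → Positive.

Negative, Negative, Negative, Negative, Positive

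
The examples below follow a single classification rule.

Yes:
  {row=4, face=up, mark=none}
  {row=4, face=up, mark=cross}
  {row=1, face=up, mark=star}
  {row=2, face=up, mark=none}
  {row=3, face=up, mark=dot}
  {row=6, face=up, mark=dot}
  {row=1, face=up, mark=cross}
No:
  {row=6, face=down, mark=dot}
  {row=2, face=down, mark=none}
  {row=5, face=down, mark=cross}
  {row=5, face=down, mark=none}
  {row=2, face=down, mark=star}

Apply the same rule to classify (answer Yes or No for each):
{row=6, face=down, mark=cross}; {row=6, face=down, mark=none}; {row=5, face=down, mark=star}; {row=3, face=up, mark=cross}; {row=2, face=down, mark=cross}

A rule that fits every label: face is up — true of each 'Yes' example, false of each 'No' one.
{row=6, face=down, mark=cross}: No (face is down). {row=6, face=down, mark=none}: No (face is down). {row=5, face=down, mark=star}: No (face is down). {row=3, face=up, mark=cross}: Yes (face is up). {row=2, face=down, mark=cross}: No (face is down).

No, No, No, Yes, No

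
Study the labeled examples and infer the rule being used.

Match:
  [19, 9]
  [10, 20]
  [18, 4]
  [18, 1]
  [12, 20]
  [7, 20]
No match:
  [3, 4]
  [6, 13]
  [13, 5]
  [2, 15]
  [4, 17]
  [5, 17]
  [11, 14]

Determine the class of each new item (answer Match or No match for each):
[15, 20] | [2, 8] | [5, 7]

One predicate separates the groups cleanly: max ≥ 18.
[15, 20] → max 20 → Match. [2, 8] → max 8 → No match. [5, 7] → max 7 → No match.

Match, No match, No match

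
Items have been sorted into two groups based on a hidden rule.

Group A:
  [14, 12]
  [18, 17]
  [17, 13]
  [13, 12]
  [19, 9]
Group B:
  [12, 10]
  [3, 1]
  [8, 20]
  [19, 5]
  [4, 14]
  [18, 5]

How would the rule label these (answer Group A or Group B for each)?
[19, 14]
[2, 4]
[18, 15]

Group A, Group B, Group A

Rule: first > second AND sum ≥ 25. This holds for each 'Group A' example and fails for each 'Group B' one.
[19, 14]: 19 > 14, 19+14 = 33, qualifies → Group A.
[2, 4]: 2 < 4, 2+4 = 6, does not fit → Group B.
[18, 15]: 18 > 15, 18+15 = 33, qualifies → Group A.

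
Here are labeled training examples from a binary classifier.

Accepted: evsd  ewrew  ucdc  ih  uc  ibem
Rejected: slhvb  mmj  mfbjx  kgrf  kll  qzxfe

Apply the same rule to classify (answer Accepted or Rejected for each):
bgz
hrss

Rejected, Rejected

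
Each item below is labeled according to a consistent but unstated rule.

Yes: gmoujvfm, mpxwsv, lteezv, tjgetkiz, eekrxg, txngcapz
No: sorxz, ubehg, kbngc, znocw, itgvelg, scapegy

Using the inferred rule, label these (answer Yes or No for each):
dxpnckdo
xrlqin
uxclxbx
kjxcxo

Yes, Yes, No, Yes

The classifier is using: even length.
dxpnckdo: length 8 — qualifies, so Yes.
xrlqin: length 6 — qualifies, so Yes.
uxclxbx: length 7 — does not satisfy this, so No.
kjxcxo: length 6 — qualifies, so Yes.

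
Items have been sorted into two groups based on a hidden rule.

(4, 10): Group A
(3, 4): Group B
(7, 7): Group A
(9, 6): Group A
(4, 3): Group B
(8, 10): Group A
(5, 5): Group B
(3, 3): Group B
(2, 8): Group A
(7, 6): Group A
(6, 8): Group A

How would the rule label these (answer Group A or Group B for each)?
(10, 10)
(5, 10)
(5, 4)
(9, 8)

Group A, Group A, Group B, Group A

The pattern is that an item is 'Group A' exactly when: second ≥ 6.
(10, 10): Group A (second 10). (5, 10): Group A (second 10). (5, 4): Group B (second 4). (9, 8): Group A (second 8).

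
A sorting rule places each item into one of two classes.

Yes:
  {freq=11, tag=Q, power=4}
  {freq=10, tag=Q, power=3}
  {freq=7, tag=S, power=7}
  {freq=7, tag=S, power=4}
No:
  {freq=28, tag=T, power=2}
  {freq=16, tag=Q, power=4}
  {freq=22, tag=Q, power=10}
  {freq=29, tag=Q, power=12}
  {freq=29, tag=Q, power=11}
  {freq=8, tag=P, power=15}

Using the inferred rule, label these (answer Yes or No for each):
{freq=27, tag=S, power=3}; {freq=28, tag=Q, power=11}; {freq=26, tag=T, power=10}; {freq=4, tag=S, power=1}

Every 'Yes' example satisfies: power ≤ 7 AND freq ≤ 11. None of the 'No' examples do.
{freq=27, tag=S, power=3} → power = 3, freq = 27 → No. {freq=28, tag=Q, power=11} → power = 11, freq = 28 → No. {freq=26, tag=T, power=10} → power = 10, freq = 26 → No. {freq=4, tag=S, power=1} → power = 1, freq = 4 → Yes.

No, No, No, Yes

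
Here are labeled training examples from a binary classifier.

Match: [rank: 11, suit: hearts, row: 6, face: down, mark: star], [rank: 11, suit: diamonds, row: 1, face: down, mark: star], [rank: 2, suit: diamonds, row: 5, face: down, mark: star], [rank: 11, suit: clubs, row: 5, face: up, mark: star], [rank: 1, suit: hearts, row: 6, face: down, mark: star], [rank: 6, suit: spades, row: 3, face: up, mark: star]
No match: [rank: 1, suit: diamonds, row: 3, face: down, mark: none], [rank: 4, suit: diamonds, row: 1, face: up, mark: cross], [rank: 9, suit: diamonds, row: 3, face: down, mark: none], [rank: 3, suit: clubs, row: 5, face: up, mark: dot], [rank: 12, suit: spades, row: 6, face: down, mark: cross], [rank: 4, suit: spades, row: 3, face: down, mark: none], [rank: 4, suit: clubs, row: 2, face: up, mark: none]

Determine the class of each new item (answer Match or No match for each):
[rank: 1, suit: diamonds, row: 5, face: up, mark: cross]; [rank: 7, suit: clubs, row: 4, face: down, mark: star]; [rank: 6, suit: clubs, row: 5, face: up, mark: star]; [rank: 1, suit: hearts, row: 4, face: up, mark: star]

No match, Match, Match, Match

The common property of the 'Match' items is: mark is star. No 'No match' item has it.
No match: [rank: 1, suit: diamonds, row: 5, face: up, mark: cross], since mark is cross. Match: [rank: 7, suit: clubs, row: 4, face: down, mark: star], since mark is star. Match: [rank: 6, suit: clubs, row: 5, face: up, mark: star], since mark is star. Match: [rank: 1, suit: hearts, row: 4, face: up, mark: star], since mark is star.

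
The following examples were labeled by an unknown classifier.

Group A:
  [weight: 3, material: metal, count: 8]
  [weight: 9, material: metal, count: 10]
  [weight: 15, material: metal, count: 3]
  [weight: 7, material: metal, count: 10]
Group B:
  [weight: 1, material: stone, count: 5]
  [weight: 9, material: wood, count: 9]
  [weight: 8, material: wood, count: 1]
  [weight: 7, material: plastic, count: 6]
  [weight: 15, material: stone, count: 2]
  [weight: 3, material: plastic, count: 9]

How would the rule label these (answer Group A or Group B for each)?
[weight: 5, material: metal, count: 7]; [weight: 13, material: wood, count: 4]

Comparing the two groups points to one rule — material is metal.
[weight: 5, material: metal, count: 7]: material is metal — checks out, so Group A.
[weight: 13, material: wood, count: 4]: material is wood — fails the rule, so Group B.

Group A, Group B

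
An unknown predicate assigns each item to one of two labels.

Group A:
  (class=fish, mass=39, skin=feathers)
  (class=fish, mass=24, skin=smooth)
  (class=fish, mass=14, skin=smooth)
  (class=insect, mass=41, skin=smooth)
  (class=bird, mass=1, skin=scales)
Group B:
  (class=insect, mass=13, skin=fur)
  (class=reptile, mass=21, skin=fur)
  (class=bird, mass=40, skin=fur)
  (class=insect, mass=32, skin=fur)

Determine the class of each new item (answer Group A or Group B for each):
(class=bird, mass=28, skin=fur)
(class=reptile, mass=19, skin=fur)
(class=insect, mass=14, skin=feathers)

Looking at the examples, the only property every 'Group A' case has and every 'Group B' case lacks is: skin is not fur.
Group B: (class=bird, mass=28, skin=fur), since skin is fur. Group B: (class=reptile, mass=19, skin=fur), since skin is fur. Group A: (class=insect, mass=14, skin=feathers), since skin is feathers.

Group B, Group B, Group A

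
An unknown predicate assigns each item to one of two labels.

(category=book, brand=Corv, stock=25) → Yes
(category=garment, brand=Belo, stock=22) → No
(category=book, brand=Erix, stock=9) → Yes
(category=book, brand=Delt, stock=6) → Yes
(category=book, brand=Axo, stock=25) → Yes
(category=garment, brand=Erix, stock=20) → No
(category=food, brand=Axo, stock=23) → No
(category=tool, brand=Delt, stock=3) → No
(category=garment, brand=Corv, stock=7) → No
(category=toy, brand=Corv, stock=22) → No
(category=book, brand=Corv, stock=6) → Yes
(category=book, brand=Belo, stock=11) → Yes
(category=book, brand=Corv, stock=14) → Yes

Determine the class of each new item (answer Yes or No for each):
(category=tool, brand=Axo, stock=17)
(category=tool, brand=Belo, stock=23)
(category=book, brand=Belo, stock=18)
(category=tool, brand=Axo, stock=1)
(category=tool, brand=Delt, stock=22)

The distinguishing property — category is book — holds for all the 'Yes' cases and none of the 'No' cases.
(category=tool, brand=Axo, stock=17) → category is tool → No. (category=tool, brand=Belo, stock=23) → category is tool → No. (category=book, brand=Belo, stock=18) → category is book → Yes. (category=tool, brand=Axo, stock=1) → category is tool → No. (category=tool, brand=Delt, stock=22) → category is tool → No.

No, No, Yes, No, No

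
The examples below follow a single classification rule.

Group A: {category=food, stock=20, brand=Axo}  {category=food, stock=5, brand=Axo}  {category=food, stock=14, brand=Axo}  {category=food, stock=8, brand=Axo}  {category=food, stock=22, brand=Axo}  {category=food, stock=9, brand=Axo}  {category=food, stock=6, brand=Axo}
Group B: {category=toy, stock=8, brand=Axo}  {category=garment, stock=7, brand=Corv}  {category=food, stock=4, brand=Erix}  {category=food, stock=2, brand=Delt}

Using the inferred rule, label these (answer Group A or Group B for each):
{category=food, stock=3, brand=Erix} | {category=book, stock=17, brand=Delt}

Rule: brand is Axo AND category is food. This holds for each 'Group A' example and fails for each 'Group B' one.

Group B, Group B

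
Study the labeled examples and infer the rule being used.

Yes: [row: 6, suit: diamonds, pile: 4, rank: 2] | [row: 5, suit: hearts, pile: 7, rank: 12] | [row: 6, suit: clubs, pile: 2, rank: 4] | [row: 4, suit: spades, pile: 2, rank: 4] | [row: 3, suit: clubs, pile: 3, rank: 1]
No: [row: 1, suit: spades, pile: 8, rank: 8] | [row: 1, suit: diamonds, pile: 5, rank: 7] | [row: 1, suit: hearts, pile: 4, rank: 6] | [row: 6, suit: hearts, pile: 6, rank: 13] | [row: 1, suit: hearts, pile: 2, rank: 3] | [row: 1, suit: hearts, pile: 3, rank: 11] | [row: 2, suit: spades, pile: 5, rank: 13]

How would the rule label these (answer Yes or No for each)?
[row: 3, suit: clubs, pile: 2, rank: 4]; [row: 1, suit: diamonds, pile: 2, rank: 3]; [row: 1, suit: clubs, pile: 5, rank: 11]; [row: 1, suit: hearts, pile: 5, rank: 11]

The rule appears to be: rank ≤ 12 AND row ≥ 2.
[row: 3, suit: clubs, pile: 2, rank: 4]: rank = 4, row = 3, passes → Yes. [row: 1, suit: diamonds, pile: 2, rank: 3]: rank = 3, row = 1, fails this test → No. [row: 1, suit: clubs, pile: 5, rank: 11]: rank = 11, row = 1, fails this test → No. [row: 1, suit: hearts, pile: 5, rank: 11]: rank = 11, row = 1, fails this test → No.

Yes, No, No, No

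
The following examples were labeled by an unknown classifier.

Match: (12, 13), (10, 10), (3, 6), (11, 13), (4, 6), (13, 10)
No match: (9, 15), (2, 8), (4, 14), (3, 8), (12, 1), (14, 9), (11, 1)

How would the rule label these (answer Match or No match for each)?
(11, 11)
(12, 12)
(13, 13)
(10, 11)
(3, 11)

Match, Match, Match, Match, No match

The classifier is using: |first − second| ≤ 3.
(11, 11): Match (|11−11| = 0). (12, 12): Match (|12−12| = 0). (13, 13): Match (|13−13| = 0). (10, 11): Match (|10−11| = 1). (3, 11): No match (|3−11| = 8).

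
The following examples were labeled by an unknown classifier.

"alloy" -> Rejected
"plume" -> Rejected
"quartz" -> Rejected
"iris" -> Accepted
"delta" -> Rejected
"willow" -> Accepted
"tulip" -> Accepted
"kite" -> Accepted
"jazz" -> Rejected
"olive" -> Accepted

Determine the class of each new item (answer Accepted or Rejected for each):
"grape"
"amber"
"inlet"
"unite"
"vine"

Rejected, Rejected, Accepted, Accepted, Accepted

The common property of the 'Accepted' items is: contains 'i'. No 'Rejected' item has it.
"grape" — no 'i', hence Rejected.
"amber" — no 'i', hence Rejected.
"inlet" — has 'i', hence Accepted.
"unite" — has 'i', hence Accepted.
"vine" — has 'i', hence Accepted.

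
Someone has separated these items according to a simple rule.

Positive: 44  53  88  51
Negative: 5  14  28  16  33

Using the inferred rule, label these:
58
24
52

Positive, Negative, Positive

'Positive' ⟺ at least 44.
58: Positive (58 ≥ 44).
24: Negative (24 < 44).
52: Positive (52 ≥ 44).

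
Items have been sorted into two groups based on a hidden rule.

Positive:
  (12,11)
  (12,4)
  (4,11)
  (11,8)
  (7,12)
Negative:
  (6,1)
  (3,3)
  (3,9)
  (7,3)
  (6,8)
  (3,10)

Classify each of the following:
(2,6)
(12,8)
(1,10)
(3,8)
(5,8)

Negative, Positive, Negative, Negative, Negative

The simplest hypothesis consistent with all the labels is: sum ≥ 15.
(2,6): 2+6 = 8 — does not pass, so Negative.
(12,8): 12+8 = 20 — satisfies this, so Positive.
(1,10): 1+10 = 11 — does not pass, so Negative.
(3,8): 3+8 = 11 — does not pass, so Negative.
(5,8): 5+8 = 13 — does not pass, so Negative.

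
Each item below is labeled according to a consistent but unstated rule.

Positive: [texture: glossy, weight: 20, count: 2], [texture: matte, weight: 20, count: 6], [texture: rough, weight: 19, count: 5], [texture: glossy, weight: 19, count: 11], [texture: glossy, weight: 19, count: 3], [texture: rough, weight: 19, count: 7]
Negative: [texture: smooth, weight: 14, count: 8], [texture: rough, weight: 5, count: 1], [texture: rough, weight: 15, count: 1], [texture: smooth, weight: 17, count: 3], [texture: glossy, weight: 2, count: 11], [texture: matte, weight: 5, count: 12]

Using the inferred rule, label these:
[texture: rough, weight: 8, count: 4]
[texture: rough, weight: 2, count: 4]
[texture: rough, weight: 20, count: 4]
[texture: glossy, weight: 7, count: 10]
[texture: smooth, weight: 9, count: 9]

Negative, Negative, Positive, Negative, Negative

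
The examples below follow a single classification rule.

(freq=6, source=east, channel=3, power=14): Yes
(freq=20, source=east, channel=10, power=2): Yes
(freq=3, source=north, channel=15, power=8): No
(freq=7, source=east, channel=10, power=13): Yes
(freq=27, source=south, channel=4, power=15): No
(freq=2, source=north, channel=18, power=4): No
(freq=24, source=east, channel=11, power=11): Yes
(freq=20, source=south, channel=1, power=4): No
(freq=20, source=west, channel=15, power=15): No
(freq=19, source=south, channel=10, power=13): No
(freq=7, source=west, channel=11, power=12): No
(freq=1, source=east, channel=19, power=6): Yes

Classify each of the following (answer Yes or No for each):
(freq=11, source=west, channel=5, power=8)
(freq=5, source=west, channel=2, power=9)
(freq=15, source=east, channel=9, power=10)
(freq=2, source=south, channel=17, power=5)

No, No, Yes, No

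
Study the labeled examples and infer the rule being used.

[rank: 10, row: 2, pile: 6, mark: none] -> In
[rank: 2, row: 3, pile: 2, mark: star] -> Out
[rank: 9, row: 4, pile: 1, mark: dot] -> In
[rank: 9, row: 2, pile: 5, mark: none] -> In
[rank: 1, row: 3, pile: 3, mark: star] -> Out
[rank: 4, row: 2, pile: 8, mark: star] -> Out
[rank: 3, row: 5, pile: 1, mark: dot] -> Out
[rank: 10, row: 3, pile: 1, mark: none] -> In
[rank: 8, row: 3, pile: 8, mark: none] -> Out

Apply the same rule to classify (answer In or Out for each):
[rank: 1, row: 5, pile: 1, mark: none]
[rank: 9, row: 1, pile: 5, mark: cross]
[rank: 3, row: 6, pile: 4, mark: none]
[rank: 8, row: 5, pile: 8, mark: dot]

Out, In, Out, Out

Every 'In' example satisfies: rank ≥ 9. None of the 'Out' examples do.
Out: [rank: 1, row: 5, pile: 1, mark: none], since rank = 1. In: [rank: 9, row: 1, pile: 5, mark: cross], since rank = 9. Out: [rank: 3, row: 6, pile: 4, mark: none], since rank = 3. Out: [rank: 8, row: 5, pile: 8, mark: dot], since rank = 8.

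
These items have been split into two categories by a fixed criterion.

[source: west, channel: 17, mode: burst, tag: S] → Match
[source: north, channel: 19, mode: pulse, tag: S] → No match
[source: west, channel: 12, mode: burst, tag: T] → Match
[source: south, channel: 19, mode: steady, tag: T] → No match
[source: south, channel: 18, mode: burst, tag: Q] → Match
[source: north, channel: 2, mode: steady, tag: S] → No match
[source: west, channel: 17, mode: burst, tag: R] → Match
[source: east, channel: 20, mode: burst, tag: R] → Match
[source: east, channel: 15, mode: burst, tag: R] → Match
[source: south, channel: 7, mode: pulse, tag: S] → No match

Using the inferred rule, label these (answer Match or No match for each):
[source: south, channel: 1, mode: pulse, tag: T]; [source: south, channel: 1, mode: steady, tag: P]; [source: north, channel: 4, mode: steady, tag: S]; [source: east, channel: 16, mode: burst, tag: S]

No match, No match, No match, Match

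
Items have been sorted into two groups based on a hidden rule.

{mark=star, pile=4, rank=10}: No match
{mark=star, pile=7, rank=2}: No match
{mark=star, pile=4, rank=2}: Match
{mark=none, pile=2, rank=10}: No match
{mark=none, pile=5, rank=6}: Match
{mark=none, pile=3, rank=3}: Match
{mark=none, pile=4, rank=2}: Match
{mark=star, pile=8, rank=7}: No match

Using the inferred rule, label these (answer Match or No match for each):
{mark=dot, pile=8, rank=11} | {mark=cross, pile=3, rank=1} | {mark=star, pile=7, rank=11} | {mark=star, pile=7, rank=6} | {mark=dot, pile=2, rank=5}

No match, Match, No match, No match, Match

One predicate separates the groups cleanly: pile ≤ 5 AND rank ≤ 6.
{mark=dot, pile=8, rank=11}: No match (pile = 8, rank = 11). {mark=cross, pile=3, rank=1}: Match (pile = 3, rank = 1). {mark=star, pile=7, rank=11}: No match (pile = 7, rank = 11). {mark=star, pile=7, rank=6}: No match (pile = 7, rank = 6). {mark=dot, pile=2, rank=5}: Match (pile = 2, rank = 5).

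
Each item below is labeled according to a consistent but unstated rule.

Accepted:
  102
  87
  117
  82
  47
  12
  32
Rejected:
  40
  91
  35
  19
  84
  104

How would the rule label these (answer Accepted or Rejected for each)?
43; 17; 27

Rejected, Accepted, Accepted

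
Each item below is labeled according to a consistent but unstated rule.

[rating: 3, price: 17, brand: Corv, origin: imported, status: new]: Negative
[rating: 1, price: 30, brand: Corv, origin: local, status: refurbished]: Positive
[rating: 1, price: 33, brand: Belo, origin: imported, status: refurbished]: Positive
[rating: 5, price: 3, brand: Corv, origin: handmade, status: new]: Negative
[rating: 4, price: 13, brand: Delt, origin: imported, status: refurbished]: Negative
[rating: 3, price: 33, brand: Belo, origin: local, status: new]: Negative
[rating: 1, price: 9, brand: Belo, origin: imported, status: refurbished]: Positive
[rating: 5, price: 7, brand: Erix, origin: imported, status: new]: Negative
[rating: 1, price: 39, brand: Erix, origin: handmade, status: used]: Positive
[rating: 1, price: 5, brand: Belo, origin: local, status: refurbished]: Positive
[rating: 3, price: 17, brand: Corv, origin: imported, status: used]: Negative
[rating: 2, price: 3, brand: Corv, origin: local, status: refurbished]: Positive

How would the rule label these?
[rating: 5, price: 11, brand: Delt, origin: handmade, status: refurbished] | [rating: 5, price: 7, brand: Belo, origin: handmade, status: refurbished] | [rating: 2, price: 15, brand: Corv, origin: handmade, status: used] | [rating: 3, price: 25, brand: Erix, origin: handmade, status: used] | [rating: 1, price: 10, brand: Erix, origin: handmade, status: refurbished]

Rule: rating ≤ 2. This holds for each 'Positive' example and fails for each 'Negative' one.
[rating: 5, price: 11, brand: Delt, origin: handmade, status: refurbished]: rating = 5 — doesn't match, so Negative. [rating: 5, price: 7, brand: Belo, origin: handmade, status: refurbished]: rating = 5 — doesn't match, so Negative. [rating: 2, price: 15, brand: Corv, origin: handmade, status: used]: rating = 2 — has this property, so Positive. [rating: 3, price: 25, brand: Erix, origin: handmade, status: used]: rating = 3 — doesn't match, so Negative. [rating: 1, price: 10, brand: Erix, origin: handmade, status: refurbished]: rating = 1 — has this property, so Positive.

Negative, Negative, Positive, Negative, Positive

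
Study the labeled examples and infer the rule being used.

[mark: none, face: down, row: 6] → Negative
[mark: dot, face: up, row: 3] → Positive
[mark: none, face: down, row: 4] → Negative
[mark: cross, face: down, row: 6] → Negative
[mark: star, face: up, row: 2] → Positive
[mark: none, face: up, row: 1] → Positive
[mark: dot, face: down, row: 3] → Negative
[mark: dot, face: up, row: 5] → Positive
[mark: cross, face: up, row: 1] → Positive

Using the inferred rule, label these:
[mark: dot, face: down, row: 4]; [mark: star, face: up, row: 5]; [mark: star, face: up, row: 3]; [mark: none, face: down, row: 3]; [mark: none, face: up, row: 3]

Negative, Positive, Positive, Negative, Positive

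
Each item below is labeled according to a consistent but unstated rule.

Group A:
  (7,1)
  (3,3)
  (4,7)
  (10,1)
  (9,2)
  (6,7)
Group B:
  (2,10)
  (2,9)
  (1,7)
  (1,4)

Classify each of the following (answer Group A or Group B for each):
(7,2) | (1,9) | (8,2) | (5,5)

Group A, Group B, Group A, Group A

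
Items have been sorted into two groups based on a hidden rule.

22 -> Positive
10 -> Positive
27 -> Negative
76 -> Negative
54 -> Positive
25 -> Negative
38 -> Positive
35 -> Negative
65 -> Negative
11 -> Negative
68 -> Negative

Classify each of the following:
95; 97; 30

Negative, Negative, Positive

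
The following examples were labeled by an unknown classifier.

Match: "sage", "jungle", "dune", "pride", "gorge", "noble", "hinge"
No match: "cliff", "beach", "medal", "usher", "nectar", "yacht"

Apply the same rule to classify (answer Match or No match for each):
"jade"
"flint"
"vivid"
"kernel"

'Match' ⟺ ends with 'e'.
Match: "jade", since ends with 'e'.
No match: "flint", since ends with 't'.
No match: "vivid", since ends with 'd'.
No match: "kernel", since ends with 'l'.

Match, No match, No match, No match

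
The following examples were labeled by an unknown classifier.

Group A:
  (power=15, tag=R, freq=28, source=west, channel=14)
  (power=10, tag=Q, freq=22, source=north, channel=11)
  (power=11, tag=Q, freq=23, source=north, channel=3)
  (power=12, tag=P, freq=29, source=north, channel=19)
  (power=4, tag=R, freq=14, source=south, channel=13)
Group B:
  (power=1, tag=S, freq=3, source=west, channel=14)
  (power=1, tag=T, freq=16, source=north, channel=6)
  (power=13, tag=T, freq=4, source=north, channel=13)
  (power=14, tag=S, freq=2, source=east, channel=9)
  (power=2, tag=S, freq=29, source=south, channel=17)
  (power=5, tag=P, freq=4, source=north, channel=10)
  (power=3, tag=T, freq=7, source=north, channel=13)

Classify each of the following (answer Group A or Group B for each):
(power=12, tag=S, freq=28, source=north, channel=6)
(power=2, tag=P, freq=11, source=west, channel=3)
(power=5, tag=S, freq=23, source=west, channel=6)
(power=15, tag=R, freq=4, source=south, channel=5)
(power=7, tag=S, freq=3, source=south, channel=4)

'Group A' ⟺ freq ≥ 7 AND power ≥ 4.
(power=12, tag=S, freq=28, source=north, channel=6): freq = 28, power = 12, meets the rule → Group A.
(power=2, tag=P, freq=11, source=west, channel=3): freq = 11, power = 2, lacks this property → Group B.
(power=5, tag=S, freq=23, source=west, channel=6): freq = 23, power = 5, meets the rule → Group A.
(power=15, tag=R, freq=4, source=south, channel=5): freq = 4, power = 15, lacks this property → Group B.
(power=7, tag=S, freq=3, source=south, channel=4): freq = 3, power = 7, lacks this property → Group B.

Group A, Group B, Group A, Group B, Group B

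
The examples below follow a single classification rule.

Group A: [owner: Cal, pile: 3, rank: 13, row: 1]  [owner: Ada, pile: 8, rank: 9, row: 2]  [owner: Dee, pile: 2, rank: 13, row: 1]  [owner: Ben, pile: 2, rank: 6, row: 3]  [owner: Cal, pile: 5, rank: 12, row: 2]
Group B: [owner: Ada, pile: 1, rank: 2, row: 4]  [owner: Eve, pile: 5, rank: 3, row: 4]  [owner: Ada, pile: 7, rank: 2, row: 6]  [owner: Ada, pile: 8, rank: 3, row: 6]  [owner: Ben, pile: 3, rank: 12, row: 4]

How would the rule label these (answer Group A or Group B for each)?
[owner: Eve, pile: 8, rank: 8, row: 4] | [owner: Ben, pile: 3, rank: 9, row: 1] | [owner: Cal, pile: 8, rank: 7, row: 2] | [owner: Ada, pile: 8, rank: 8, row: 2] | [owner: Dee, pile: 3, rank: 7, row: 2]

Group B, Group A, Group A, Group A, Group A

A rule that fits every label: row ≤ 3 — true of each 'Group A' example, false of each 'Group B' one.
[owner: Eve, pile: 8, rank: 8, row: 4]: Group B (row = 4). [owner: Ben, pile: 3, rank: 9, row: 1]: Group A (row = 1). [owner: Cal, pile: 8, rank: 7, row: 2]: Group A (row = 2). [owner: Ada, pile: 8, rank: 8, row: 2]: Group A (row = 2). [owner: Dee, pile: 3, rank: 7, row: 2]: Group A (row = 2).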